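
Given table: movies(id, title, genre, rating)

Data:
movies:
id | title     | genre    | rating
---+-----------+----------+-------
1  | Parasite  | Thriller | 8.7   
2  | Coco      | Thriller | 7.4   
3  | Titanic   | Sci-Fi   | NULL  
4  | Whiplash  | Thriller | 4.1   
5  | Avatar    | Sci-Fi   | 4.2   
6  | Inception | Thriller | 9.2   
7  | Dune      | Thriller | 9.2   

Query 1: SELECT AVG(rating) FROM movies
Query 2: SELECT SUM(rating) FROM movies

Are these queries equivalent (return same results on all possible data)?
No, not equivalent

Query 1 returns: [(7.133333333333333,)]
Query 2 returns: [(42.8,)]

Reason: AVG vs SUM give different aggregate values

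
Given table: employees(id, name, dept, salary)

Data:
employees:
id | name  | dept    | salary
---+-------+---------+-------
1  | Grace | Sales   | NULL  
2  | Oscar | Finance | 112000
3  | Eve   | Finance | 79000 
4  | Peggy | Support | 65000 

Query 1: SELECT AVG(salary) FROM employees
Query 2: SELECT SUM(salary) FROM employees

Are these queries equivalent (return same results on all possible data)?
No, not equivalent

Query 1 returns: [(85333.33333333333,)]
Query 2 returns: [(256000,)]

Reason: AVG vs SUM give different aggregate values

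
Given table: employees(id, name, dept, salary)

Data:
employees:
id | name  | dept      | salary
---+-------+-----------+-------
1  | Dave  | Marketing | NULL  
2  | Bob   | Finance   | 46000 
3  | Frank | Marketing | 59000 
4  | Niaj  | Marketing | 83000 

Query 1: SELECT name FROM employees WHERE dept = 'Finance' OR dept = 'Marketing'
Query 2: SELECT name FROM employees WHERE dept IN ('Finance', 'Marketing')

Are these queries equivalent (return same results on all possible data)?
Yes, equivalent

Both queries return: [('Bob',), ('Dave',), ('Frank',), ('Niaj',)]

Reason: OR vs IN are equivalent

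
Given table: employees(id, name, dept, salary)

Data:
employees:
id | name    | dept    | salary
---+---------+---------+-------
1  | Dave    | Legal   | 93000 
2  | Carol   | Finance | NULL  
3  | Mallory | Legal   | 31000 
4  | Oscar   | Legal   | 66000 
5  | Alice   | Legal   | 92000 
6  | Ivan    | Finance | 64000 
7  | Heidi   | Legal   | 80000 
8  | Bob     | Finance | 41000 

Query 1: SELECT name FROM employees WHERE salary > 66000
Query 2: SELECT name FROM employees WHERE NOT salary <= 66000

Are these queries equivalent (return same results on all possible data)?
Yes, equivalent

Both queries return: [('Alice',), ('Dave',), ('Heidi',)]

Reason: Both filter salary > 66000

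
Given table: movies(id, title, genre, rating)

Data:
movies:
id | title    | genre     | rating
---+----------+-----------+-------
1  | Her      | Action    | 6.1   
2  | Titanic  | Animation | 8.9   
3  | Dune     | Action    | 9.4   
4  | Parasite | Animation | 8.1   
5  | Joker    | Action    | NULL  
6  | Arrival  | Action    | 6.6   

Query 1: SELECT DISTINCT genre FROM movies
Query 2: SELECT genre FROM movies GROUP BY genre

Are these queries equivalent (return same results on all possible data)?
Yes, equivalent

Both queries return: [('Action',), ('Animation',)]

Reason: Both get unique genres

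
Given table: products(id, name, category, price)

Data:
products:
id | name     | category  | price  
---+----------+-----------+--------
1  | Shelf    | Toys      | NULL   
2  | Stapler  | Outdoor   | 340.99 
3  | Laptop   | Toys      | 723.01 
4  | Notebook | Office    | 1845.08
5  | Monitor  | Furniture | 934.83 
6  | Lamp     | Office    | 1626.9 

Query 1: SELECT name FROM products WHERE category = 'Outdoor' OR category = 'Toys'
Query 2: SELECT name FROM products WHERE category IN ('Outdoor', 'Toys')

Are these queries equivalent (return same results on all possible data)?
Yes, equivalent

Both queries return: [('Laptop',), ('Shelf',), ('Stapler',)]

Reason: OR vs IN are equivalent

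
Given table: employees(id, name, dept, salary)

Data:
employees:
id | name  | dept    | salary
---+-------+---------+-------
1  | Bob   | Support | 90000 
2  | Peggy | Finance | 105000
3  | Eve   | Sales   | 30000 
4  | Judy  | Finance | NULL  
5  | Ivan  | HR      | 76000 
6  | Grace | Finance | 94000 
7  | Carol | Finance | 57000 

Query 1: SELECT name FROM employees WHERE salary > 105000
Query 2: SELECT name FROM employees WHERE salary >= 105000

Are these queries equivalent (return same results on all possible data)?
No, not equivalent

Query 1 returns: []
Query 2 returns: [('Peggy',)]

Reason: > vs >= gives different results when salary = 105000 exists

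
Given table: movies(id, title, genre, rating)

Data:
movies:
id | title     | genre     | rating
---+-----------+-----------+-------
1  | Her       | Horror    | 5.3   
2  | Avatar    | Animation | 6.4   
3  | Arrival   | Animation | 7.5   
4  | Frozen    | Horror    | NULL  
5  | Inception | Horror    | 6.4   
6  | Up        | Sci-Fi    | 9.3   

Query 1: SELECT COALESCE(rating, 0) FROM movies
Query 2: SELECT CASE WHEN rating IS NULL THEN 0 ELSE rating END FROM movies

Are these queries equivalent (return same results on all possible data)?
Yes, equivalent

Both queries return: [(0,), (5.3,), (6.4,), (6.4,), (7.5,), (9.3,)]

Reason: COALESCE vs CASE for NULL handling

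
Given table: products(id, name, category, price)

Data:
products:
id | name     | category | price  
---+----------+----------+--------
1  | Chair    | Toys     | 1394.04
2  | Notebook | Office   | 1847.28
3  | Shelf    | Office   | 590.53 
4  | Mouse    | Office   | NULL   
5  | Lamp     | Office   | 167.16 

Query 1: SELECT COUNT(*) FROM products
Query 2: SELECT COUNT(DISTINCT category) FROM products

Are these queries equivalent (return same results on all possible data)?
No, not equivalent

Query 1 returns: [(5,)]
Query 2 returns: [(2,)]

Reason: COUNT(*) counts rows, COUNT(DISTINCT category) counts unique categorys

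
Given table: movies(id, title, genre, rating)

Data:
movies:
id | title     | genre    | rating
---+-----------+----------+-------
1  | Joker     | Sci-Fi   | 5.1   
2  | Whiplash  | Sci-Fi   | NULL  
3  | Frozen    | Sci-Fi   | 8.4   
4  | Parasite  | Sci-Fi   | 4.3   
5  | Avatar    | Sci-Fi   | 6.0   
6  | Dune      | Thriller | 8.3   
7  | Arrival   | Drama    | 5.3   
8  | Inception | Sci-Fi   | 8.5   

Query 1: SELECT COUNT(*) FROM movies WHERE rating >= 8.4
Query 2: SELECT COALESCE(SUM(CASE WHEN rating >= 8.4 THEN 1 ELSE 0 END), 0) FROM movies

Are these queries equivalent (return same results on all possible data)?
Yes, equivalent

Both queries return: [(2,)]

Reason: COUNT with WHERE vs conditional SUM (COALESCE handles empty-table NULL)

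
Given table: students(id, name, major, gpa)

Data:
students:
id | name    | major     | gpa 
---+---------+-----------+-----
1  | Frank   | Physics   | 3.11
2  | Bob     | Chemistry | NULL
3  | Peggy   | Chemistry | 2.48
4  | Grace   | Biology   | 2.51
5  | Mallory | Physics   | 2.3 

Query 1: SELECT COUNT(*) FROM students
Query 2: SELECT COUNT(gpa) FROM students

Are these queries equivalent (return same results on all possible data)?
No, not equivalent

Query 1 returns: [(5,)]
Query 2 returns: [(4,)]

Reason: COUNT(*) includes NULLs, COUNT(column) excludes them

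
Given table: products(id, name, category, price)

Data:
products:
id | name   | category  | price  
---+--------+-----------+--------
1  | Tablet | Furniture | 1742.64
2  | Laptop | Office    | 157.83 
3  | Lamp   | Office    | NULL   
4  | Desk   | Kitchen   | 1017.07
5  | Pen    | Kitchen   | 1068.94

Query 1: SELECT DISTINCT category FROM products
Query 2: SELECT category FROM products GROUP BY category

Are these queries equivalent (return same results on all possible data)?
Yes, equivalent

Both queries return: [('Furniture',), ('Kitchen',), ('Office',)]

Reason: Both get unique categorys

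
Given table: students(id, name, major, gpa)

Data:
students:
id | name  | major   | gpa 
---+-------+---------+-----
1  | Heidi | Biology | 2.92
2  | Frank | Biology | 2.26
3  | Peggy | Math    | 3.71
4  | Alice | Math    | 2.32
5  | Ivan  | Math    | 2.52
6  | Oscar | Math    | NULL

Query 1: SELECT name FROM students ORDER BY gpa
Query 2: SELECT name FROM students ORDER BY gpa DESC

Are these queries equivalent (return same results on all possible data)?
No, not equivalent

Query 1 returns: [('Oscar',), ('Frank',), ('Alice',), ('Ivan',), ('Heidi',), ('Peggy',)]
Query 2 returns: [('Peggy',), ('Heidi',), ('Ivan',), ('Alice',), ('Frank',), ('Oscar',)]

Reason: ASC vs DESC gives opposite ordering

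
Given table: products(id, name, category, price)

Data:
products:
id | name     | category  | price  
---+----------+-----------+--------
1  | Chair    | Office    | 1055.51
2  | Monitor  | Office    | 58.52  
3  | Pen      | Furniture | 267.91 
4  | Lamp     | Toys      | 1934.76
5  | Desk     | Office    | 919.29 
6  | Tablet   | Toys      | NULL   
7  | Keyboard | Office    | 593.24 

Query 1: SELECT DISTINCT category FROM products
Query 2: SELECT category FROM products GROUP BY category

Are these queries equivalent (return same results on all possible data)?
Yes, equivalent

Both queries return: [('Furniture',), ('Office',), ('Toys',)]

Reason: Both get unique categorys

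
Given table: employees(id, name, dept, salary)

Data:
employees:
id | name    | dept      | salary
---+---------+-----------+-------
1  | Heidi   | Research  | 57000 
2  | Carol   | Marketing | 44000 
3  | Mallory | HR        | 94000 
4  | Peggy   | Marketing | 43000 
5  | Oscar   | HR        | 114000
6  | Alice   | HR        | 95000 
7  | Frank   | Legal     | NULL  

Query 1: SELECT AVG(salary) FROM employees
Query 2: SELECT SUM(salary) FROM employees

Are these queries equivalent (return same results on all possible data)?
No, not equivalent

Query 1 returns: [(74500.0,)]
Query 2 returns: [(447000,)]

Reason: AVG vs SUM give different aggregate values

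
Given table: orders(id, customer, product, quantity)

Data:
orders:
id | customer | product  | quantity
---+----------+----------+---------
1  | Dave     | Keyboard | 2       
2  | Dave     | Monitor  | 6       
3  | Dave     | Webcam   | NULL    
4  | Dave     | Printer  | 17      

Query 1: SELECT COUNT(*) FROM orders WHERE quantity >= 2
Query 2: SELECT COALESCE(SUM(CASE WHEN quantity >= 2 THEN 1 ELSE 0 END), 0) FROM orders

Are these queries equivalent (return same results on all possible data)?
Yes, equivalent

Both queries return: [(3,)]

Reason: COUNT with WHERE vs conditional SUM (COALESCE handles empty-table NULL)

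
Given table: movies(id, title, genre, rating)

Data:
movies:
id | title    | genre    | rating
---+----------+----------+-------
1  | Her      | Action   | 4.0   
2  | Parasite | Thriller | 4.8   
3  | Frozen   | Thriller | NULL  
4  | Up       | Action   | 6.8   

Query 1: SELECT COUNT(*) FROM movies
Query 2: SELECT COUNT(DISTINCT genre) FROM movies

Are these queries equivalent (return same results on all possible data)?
No, not equivalent

Query 1 returns: [(4,)]
Query 2 returns: [(2,)]

Reason: COUNT(*) counts rows, COUNT(DISTINCT genre) counts unique genres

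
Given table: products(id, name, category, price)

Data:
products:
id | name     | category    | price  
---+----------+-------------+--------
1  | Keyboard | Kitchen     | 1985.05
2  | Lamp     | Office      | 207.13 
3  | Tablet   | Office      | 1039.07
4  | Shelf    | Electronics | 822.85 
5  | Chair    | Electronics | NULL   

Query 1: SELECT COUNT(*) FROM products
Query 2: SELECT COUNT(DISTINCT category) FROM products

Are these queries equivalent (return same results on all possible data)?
No, not equivalent

Query 1 returns: [(5,)]
Query 2 returns: [(3,)]

Reason: COUNT(*) counts rows, COUNT(DISTINCT category) counts unique categorys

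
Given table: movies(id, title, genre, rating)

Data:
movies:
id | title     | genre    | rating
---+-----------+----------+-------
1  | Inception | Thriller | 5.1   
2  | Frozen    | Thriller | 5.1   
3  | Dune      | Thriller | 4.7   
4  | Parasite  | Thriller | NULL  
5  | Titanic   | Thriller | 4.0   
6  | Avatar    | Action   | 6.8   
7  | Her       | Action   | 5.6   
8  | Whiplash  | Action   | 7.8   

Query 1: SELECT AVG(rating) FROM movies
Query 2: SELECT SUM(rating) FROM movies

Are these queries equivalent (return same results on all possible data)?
No, not equivalent

Query 1 returns: [(5.585714285714286,)]
Query 2 returns: [(39.1,)]

Reason: AVG vs SUM give different aggregate values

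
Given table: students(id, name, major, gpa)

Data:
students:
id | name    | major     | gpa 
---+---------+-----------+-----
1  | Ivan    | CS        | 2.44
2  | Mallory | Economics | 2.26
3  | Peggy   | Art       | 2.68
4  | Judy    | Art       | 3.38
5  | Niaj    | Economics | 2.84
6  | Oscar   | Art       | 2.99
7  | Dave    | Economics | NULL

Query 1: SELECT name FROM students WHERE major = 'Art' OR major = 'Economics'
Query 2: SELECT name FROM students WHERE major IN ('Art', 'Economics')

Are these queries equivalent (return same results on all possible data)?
Yes, equivalent

Both queries return: [('Dave',), ('Judy',), ('Mallory',), ('Niaj',), ('Oscar',), ('Peggy',)]

Reason: OR vs IN are equivalent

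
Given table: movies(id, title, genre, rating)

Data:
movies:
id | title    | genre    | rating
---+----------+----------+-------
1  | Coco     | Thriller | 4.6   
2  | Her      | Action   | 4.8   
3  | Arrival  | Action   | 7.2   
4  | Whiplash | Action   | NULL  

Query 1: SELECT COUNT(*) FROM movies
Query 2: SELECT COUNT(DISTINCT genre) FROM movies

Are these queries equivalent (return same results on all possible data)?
No, not equivalent

Query 1 returns: [(4,)]
Query 2 returns: [(2,)]

Reason: COUNT(*) counts rows, COUNT(DISTINCT genre) counts unique genres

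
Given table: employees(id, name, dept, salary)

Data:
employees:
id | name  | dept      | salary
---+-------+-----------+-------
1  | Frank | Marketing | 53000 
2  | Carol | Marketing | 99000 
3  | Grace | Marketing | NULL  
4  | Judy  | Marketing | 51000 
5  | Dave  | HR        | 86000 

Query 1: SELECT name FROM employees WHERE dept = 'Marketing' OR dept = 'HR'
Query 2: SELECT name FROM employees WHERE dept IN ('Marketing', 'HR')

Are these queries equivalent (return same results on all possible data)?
Yes, equivalent

Both queries return: [('Carol',), ('Dave',), ('Frank',), ('Grace',), ('Judy',)]

Reason: OR vs IN are equivalent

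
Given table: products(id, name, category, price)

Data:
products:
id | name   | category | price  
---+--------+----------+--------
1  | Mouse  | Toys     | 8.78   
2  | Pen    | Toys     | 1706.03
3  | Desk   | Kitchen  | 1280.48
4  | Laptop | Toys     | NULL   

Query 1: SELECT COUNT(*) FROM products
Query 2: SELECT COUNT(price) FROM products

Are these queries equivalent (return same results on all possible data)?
No, not equivalent

Query 1 returns: [(4,)]
Query 2 returns: [(3,)]

Reason: COUNT(*) includes NULLs, COUNT(column) excludes them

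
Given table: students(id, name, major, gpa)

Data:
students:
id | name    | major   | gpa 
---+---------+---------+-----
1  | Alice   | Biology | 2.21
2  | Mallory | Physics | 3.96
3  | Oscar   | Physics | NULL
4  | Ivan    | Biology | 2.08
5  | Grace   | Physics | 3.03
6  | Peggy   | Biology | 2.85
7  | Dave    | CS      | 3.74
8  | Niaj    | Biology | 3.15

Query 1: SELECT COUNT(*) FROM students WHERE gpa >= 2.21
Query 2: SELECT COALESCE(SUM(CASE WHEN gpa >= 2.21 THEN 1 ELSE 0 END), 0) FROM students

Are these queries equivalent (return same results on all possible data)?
Yes, equivalent

Both queries return: [(6,)]

Reason: COUNT with WHERE vs conditional SUM (COALESCE handles empty-table NULL)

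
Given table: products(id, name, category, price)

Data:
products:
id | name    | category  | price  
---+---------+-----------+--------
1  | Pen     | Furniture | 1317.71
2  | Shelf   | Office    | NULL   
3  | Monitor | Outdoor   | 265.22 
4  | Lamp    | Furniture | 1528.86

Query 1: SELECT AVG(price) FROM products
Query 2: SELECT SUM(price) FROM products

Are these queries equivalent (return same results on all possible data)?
No, not equivalent

Query 1 returns: [(1037.2633333333333,)]
Query 2 returns: [(3111.79,)]

Reason: AVG vs SUM give different aggregate values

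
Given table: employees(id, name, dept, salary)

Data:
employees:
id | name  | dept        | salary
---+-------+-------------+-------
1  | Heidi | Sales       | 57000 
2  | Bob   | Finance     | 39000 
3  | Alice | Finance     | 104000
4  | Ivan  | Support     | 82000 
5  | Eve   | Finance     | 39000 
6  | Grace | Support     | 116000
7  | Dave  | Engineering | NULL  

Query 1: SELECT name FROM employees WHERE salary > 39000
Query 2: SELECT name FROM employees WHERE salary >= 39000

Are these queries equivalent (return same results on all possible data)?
No, not equivalent

Query 1 returns: [('Heidi',), ('Alice',), ('Ivan',), ('Grace',)]
Query 2 returns: [('Heidi',), ('Bob',), ('Alice',), ('Ivan',), ('Eve',), ('Grace',)]

Reason: > vs >= gives different results when salary = 39000 exists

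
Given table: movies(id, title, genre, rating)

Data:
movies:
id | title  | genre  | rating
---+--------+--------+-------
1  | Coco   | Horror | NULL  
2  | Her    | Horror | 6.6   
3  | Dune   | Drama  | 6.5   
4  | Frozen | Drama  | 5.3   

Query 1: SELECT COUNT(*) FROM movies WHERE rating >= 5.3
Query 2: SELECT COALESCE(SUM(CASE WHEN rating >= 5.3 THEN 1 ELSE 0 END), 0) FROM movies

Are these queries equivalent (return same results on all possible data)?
Yes, equivalent

Both queries return: [(3,)]

Reason: COUNT with WHERE vs conditional SUM (COALESCE handles empty-table NULL)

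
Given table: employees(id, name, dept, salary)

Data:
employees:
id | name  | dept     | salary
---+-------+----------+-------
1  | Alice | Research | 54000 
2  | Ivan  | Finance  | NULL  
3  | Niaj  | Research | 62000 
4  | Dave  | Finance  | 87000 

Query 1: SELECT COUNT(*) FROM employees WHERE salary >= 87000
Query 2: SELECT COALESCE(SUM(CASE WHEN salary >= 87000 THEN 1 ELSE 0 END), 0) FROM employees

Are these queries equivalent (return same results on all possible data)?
Yes, equivalent

Both queries return: [(1,)]

Reason: COUNT with WHERE vs conditional SUM (COALESCE handles empty-table NULL)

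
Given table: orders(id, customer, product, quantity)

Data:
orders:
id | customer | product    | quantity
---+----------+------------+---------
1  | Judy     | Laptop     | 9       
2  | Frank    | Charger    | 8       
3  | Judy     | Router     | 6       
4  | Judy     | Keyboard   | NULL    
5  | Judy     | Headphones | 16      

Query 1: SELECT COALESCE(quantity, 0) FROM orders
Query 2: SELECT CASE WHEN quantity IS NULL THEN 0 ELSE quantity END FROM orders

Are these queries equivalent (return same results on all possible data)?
Yes, equivalent

Both queries return: [(0,), (6,), (8,), (9,), (16,)]

Reason: COALESCE vs CASE for NULL handling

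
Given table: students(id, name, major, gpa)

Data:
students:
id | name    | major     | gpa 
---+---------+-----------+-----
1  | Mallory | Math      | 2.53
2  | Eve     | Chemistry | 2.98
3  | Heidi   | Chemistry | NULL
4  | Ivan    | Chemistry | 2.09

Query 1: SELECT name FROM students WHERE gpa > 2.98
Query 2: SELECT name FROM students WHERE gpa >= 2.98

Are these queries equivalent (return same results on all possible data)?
No, not equivalent

Query 1 returns: []
Query 2 returns: [('Eve',)]

Reason: > vs >= gives different results when gpa = 2.98 exists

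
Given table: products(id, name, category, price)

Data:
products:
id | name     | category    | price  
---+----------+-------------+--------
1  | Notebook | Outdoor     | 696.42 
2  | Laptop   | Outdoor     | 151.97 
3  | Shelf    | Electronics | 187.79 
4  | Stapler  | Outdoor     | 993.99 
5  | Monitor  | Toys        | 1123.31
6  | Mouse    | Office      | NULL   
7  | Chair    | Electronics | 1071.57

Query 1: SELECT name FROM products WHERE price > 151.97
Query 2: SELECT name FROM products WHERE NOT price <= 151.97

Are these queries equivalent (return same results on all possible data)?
Yes, equivalent

Both queries return: [('Chair',), ('Monitor',), ('Notebook',), ('Shelf',), ('Stapler',)]

Reason: Both filter price > 151.97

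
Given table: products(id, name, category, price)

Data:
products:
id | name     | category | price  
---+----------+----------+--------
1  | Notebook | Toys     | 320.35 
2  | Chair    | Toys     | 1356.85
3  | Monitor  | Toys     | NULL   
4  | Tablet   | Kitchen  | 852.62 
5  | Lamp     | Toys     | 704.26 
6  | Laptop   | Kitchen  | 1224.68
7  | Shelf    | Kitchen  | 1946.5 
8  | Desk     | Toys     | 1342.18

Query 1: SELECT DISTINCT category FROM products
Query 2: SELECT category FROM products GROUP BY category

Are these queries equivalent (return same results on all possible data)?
Yes, equivalent

Both queries return: [('Kitchen',), ('Toys',)]

Reason: Both get unique categorys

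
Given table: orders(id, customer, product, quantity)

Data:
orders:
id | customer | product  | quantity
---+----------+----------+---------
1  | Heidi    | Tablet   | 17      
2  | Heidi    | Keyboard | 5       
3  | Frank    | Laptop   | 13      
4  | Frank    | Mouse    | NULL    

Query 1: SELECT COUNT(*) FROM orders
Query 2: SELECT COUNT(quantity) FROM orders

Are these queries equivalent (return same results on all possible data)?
No, not equivalent

Query 1 returns: [(4,)]
Query 2 returns: [(3,)]

Reason: COUNT(*) includes NULLs, COUNT(column) excludes them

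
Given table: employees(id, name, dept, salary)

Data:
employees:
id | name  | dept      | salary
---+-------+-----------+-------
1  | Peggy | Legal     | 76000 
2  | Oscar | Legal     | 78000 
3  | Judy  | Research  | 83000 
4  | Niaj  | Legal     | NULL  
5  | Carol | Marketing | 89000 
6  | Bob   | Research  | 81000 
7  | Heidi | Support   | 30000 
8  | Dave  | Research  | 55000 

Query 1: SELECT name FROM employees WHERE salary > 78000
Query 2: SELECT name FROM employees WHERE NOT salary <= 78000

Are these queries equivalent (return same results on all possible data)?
Yes, equivalent

Both queries return: [('Bob',), ('Carol',), ('Judy',)]

Reason: Both filter salary > 78000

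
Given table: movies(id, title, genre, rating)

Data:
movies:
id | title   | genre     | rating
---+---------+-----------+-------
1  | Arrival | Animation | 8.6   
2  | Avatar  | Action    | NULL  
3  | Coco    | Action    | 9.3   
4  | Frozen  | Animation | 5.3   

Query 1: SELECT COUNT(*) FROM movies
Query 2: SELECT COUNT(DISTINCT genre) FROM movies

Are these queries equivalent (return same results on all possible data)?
No, not equivalent

Query 1 returns: [(4,)]
Query 2 returns: [(2,)]

Reason: COUNT(*) counts rows, COUNT(DISTINCT genre) counts unique genres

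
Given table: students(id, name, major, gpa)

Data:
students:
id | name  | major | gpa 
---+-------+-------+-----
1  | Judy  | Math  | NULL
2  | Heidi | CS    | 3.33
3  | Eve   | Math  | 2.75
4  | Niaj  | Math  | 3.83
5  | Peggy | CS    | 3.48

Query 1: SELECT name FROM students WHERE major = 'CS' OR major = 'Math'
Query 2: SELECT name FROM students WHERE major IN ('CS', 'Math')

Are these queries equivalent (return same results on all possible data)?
Yes, equivalent

Both queries return: [('Eve',), ('Heidi',), ('Judy',), ('Niaj',), ('Peggy',)]

Reason: OR vs IN are equivalent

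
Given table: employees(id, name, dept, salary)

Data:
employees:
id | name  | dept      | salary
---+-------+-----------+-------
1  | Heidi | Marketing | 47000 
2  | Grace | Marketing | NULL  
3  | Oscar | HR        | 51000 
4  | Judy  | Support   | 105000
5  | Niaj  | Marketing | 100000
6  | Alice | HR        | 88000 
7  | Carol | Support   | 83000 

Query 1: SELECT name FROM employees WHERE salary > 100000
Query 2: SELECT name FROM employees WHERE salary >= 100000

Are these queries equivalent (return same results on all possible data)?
No, not equivalent

Query 1 returns: [('Judy',)]
Query 2 returns: [('Judy',), ('Niaj',)]

Reason: > vs >= gives different results when salary = 100000 exists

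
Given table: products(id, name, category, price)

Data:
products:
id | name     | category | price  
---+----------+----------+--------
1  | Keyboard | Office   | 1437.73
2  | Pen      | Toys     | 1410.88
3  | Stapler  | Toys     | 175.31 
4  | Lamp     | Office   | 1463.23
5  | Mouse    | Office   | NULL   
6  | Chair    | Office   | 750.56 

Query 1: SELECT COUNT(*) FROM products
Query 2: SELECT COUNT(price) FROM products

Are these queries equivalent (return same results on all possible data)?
No, not equivalent

Query 1 returns: [(6,)]
Query 2 returns: [(5,)]

Reason: COUNT(*) includes NULLs, COUNT(column) excludes them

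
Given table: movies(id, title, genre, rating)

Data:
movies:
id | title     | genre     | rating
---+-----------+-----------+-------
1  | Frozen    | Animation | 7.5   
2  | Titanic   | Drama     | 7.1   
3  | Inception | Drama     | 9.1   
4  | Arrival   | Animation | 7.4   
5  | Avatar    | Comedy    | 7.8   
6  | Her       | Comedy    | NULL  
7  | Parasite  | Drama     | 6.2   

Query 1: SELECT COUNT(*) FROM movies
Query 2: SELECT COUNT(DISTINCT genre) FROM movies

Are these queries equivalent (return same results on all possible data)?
No, not equivalent

Query 1 returns: [(7,)]
Query 2 returns: [(3,)]

Reason: COUNT(*) counts rows, COUNT(DISTINCT genre) counts unique genres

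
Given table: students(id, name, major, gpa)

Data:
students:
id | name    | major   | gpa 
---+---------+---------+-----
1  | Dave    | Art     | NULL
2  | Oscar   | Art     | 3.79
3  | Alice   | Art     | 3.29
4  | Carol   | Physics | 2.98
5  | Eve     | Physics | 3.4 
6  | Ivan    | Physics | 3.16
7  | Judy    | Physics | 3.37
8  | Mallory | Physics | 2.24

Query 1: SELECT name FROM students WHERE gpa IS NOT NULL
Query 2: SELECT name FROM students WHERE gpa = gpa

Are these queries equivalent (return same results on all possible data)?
Yes, equivalent

Both queries return: [('Alice',), ('Carol',), ('Eve',), ('Ivan',), ('Judy',), ('Mallory',), ('Oscar',)]

Reason: IS NOT NULL vs self-equality (both exclude NULLs)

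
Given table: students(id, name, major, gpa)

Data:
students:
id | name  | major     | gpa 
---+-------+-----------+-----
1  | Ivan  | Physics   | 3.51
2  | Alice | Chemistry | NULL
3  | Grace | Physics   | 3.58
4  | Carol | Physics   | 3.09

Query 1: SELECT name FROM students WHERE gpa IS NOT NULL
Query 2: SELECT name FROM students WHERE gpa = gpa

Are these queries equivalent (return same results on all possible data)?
Yes, equivalent

Both queries return: [('Carol',), ('Grace',), ('Ivan',)]

Reason: IS NOT NULL vs self-equality (both exclude NULLs)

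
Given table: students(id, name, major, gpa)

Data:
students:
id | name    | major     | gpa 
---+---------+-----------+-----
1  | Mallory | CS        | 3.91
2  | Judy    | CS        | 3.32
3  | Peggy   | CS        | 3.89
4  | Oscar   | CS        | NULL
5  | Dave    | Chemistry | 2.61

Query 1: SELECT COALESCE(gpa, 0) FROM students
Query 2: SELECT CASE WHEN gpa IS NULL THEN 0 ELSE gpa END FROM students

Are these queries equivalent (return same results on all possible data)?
Yes, equivalent

Both queries return: [(0,), (2.61,), (3.32,), (3.89,), (3.91,)]

Reason: COALESCE vs CASE for NULL handling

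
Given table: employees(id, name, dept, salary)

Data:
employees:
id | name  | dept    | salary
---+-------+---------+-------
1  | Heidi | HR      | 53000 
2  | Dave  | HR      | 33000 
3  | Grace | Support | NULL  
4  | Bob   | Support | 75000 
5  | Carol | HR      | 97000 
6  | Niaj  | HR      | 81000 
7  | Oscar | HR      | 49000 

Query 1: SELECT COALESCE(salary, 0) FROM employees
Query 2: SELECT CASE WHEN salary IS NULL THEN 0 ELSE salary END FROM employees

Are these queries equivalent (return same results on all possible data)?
Yes, equivalent

Both queries return: [(0,), (33000,), (49000,), (53000,), (75000,), (81000,), (97000,)]

Reason: COALESCE vs CASE for NULL handling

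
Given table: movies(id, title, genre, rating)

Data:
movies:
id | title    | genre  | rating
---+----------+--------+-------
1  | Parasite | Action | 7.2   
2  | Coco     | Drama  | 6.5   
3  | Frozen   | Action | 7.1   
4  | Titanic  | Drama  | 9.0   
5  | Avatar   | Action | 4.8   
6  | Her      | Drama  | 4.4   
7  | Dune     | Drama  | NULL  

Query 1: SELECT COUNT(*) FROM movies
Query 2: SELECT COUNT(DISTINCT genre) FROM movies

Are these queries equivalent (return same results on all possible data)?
No, not equivalent

Query 1 returns: [(7,)]
Query 2 returns: [(2,)]

Reason: COUNT(*) counts rows, COUNT(DISTINCT genre) counts unique genres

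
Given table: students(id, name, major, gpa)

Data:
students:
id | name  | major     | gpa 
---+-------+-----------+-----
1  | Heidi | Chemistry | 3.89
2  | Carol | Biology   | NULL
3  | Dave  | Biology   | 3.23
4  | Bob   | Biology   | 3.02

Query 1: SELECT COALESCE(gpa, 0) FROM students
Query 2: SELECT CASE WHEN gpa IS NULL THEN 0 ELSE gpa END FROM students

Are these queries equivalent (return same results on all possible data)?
Yes, equivalent

Both queries return: [(0,), (3.02,), (3.23,), (3.89,)]

Reason: COALESCE vs CASE for NULL handling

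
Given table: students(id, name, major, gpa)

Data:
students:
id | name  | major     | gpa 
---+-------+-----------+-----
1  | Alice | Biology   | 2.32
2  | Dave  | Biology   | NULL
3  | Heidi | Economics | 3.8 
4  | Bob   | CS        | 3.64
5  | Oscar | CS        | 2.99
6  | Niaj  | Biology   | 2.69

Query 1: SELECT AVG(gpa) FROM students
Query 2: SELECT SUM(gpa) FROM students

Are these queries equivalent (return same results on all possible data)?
No, not equivalent

Query 1 returns: [(3.088,)]
Query 2 returns: [(15.44,)]

Reason: AVG vs SUM give different aggregate values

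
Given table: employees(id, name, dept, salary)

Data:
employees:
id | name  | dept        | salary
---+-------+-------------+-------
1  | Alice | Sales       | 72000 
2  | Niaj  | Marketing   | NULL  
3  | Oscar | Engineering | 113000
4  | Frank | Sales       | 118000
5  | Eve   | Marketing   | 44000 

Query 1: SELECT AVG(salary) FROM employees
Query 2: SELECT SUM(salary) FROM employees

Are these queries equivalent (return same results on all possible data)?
No, not equivalent

Query 1 returns: [(86750.0,)]
Query 2 returns: [(347000,)]

Reason: AVG vs SUM give different aggregate values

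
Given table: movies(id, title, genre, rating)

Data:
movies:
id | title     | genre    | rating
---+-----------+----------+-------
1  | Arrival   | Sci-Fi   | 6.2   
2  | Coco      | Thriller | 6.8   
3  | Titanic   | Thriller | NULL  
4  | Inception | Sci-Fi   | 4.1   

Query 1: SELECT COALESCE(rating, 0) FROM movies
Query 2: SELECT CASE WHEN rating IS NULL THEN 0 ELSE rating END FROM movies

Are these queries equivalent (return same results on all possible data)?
Yes, equivalent

Both queries return: [(0,), (4.1,), (6.2,), (6.8,)]

Reason: COALESCE vs CASE for NULL handling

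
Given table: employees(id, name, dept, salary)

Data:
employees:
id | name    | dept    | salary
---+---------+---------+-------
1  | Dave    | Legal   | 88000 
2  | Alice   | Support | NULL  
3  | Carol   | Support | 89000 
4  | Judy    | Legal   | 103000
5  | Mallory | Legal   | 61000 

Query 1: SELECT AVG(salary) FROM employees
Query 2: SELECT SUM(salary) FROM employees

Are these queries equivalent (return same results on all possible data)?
No, not equivalent

Query 1 returns: [(85250.0,)]
Query 2 returns: [(341000,)]

Reason: AVG vs SUM give different aggregate values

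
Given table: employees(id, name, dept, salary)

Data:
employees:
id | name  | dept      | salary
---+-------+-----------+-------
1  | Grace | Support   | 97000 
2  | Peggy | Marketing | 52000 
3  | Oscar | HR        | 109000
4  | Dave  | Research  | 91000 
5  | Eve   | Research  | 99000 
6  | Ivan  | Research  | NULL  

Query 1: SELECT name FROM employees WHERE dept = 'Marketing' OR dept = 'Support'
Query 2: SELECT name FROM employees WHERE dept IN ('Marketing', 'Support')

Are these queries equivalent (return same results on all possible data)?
Yes, equivalent

Both queries return: [('Grace',), ('Peggy',)]

Reason: OR vs IN are equivalent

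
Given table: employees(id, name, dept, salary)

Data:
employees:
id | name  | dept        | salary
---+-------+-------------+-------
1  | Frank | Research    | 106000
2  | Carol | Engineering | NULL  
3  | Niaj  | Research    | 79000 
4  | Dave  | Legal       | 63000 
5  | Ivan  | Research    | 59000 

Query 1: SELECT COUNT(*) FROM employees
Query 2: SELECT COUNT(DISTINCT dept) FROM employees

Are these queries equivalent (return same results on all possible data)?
No, not equivalent

Query 1 returns: [(5,)]
Query 2 returns: [(3,)]

Reason: COUNT(*) counts rows, COUNT(DISTINCT dept) counts unique depts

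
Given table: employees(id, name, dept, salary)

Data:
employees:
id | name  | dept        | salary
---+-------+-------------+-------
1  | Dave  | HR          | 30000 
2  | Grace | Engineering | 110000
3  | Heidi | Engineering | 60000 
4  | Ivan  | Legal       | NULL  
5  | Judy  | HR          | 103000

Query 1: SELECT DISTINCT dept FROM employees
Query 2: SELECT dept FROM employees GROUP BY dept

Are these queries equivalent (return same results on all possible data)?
Yes, equivalent

Both queries return: [('Engineering',), ('HR',), ('Legal',)]

Reason: Both get unique depts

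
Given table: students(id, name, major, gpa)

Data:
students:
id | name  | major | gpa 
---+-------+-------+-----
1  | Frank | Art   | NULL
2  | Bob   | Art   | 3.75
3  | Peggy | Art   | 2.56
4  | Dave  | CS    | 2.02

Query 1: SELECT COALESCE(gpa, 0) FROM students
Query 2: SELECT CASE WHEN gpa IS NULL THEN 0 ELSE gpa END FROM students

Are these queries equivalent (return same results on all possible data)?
Yes, equivalent

Both queries return: [(0,), (2.02,), (2.56,), (3.75,)]

Reason: COALESCE vs CASE for NULL handling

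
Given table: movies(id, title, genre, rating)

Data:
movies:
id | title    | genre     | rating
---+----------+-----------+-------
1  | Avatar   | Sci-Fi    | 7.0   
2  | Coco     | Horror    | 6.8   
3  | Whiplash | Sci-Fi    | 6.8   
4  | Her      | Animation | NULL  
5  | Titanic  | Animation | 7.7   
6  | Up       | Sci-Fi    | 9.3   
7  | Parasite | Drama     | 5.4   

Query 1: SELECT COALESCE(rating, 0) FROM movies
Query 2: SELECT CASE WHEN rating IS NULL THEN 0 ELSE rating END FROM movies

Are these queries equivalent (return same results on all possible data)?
Yes, equivalent

Both queries return: [(0,), (5.4,), (6.8,), (6.8,), (7.0,), (7.7,), (9.3,)]

Reason: COALESCE vs CASE for NULL handling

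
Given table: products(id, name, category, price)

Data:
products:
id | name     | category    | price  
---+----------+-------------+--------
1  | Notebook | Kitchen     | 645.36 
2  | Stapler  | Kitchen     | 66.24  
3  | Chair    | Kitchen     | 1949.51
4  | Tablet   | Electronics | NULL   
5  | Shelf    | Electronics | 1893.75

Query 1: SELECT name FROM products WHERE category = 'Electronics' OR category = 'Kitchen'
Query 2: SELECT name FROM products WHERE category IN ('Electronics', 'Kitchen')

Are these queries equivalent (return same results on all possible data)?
Yes, equivalent

Both queries return: [('Chair',), ('Notebook',), ('Shelf',), ('Stapler',), ('Tablet',)]

Reason: OR vs IN are equivalent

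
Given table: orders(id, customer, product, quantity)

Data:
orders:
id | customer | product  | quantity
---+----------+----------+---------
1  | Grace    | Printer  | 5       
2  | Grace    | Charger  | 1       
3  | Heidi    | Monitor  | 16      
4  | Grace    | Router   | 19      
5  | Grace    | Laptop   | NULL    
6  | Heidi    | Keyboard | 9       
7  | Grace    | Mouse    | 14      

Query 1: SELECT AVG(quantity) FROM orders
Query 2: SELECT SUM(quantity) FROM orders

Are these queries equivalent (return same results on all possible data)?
No, not equivalent

Query 1 returns: [(10.666666666666666,)]
Query 2 returns: [(64,)]

Reason: AVG vs SUM give different aggregate values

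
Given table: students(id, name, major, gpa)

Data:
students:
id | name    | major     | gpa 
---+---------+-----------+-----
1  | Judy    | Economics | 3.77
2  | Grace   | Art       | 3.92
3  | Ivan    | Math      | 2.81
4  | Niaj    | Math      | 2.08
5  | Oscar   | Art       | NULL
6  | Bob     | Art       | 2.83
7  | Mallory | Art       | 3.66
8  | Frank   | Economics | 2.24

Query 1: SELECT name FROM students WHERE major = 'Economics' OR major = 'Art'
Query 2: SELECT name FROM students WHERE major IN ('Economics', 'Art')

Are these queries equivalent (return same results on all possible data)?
Yes, equivalent

Both queries return: [('Bob',), ('Frank',), ('Grace',), ('Judy',), ('Mallory',), ('Oscar',)]

Reason: OR vs IN are equivalent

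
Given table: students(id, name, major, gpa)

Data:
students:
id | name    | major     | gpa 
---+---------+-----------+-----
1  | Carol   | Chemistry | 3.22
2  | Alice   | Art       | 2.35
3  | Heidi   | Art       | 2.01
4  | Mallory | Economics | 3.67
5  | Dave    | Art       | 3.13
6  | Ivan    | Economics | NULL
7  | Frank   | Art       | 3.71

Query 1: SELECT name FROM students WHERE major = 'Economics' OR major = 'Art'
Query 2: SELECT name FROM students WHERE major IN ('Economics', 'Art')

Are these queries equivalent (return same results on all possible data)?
Yes, equivalent

Both queries return: [('Alice',), ('Dave',), ('Frank',), ('Heidi',), ('Ivan',), ('Mallory',)]

Reason: OR vs IN are equivalent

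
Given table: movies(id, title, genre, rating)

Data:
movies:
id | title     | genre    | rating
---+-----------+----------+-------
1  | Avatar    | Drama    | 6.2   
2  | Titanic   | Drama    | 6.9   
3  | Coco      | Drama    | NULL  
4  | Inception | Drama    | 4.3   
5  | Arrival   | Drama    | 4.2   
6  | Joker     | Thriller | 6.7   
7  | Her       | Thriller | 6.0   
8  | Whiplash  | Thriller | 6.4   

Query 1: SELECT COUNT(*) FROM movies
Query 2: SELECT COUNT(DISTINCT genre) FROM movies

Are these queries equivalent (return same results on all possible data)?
No, not equivalent

Query 1 returns: [(8,)]
Query 2 returns: [(2,)]

Reason: COUNT(*) counts rows, COUNT(DISTINCT genre) counts unique genres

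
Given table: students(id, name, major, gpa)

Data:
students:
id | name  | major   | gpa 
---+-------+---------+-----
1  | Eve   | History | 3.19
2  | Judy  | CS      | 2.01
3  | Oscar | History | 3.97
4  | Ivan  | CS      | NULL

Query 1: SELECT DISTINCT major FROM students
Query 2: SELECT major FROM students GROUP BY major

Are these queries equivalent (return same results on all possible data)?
Yes, equivalent

Both queries return: [('CS',), ('History',)]

Reason: Both get unique majors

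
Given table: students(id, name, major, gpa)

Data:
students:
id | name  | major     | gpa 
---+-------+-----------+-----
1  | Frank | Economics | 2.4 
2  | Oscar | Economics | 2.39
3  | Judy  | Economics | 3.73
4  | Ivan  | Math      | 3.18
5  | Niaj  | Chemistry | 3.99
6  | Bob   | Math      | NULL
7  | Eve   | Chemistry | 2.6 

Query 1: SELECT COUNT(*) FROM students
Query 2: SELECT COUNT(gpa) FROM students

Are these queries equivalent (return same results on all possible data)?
No, not equivalent

Query 1 returns: [(7,)]
Query 2 returns: [(6,)]

Reason: COUNT(*) includes NULLs, COUNT(column) excludes them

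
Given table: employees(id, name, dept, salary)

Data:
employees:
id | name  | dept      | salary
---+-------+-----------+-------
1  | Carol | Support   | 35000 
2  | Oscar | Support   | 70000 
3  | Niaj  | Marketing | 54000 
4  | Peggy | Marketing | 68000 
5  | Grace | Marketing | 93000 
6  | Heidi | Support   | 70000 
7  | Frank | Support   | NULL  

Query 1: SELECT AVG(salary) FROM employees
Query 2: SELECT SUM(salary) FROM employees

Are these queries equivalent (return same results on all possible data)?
No, not equivalent

Query 1 returns: [(65000.0,)]
Query 2 returns: [(390000,)]

Reason: AVG vs SUM give different aggregate values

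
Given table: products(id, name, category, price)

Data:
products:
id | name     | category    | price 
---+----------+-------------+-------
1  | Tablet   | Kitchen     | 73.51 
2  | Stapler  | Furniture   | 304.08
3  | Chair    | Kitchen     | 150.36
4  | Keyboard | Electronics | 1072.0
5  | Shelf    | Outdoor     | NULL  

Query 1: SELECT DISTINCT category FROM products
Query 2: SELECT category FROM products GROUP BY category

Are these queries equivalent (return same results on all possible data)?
Yes, equivalent

Both queries return: [('Electronics',), ('Furniture',), ('Kitchen',), ('Outdoor',)]

Reason: Both get unique categorys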